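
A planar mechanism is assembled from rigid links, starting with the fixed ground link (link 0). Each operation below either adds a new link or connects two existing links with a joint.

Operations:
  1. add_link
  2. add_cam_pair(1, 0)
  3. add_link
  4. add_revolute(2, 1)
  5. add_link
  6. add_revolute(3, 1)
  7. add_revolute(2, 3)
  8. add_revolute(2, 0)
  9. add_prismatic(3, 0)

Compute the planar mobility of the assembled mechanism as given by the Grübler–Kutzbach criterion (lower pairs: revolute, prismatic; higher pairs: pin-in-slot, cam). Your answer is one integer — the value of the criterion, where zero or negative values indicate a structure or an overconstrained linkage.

M = -2

[1;0;0] (link 0 is ground)
L+ [2;0;0]
C(1,0)∈J2 [2;0;1]
L+ [3;0;1]
R(2,1)∈J1 [3;1;1]
L+ [4;1;1]
R(3,1)∈J1 [4;2;1]
R(2,3)∈J1 [4;3;1]
R(2,0)∈J1 [4;4;1]
P(3,0)∈J1 [4;5;1]
mobility = 9 − 10 − 1 = -2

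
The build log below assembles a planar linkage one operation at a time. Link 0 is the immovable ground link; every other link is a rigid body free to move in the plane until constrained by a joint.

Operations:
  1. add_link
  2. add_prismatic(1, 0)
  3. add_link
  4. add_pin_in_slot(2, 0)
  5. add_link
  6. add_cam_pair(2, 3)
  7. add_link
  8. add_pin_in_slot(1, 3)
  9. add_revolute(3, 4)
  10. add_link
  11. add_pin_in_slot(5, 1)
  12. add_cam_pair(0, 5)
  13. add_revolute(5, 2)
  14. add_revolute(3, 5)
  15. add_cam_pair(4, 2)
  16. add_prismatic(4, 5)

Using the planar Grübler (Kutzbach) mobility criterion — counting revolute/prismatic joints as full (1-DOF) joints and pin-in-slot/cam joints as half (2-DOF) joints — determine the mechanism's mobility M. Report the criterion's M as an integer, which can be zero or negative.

(L,J1,J2)=(1,0,0); link0 fixed
link1: (2,0,0)
P 1-0 [J1]: (2,1,0)
link2: (3,1,0)
PS 2-0 [J2]: (3,1,1)
link3: (4,1,1)
C 2-3 [J2]: (4,1,2)
link4: (5,1,2)
PS 1-3 [J2]: (5,1,3)
R 3-4 [J1]: (5,2,3)
link5: (6,2,3)
PS 5-1 [J2]: (6,2,4)
C 0-5 [J2]: (6,2,5)
R 5-2 [J1]: (6,3,5)
R 3-5 [J1]: (6,4,5)
C 4-2 [J2]: (6,4,6)
P 4-5 [J1]: (6,5,6)
Grübler: 3·5 − 2·5 − 6 = -1

M = -1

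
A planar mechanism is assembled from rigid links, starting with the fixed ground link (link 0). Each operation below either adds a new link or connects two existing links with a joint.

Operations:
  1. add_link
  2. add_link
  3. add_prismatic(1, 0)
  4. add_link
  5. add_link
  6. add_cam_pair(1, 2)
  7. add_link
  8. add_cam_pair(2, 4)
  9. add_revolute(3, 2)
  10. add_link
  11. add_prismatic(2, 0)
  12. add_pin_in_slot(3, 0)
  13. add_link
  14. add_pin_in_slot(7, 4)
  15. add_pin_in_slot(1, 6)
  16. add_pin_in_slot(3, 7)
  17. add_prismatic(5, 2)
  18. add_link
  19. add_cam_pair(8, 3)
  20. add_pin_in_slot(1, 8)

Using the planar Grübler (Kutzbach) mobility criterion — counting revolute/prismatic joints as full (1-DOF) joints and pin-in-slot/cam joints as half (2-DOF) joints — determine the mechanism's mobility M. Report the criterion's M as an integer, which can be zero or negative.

ground; <1,0,0>
#1 <2,0,0>
#2 <3,0,0>
P:1↔0 J1 <3,1,0>
#3 <4,1,0>
#4 <5,1,0>
C:1↔2 J2 <5,1,1>
#5 <6,1,1>
C:2↔4 J2 <6,1,2>
R:3↔2 J1 <6,2,2>
#6 <7,2,2>
P:2↔0 J1 <7,3,2>
PS:3↔0 J2 <7,3,3>
#7 <8,3,3>
PS:7↔4 J2 <8,3,4>
PS:1↔6 J2 <8,3,5>
PS:3↔7 J2 <8,3,6>
P:5↔2 J1 <8,4,6>
#8 <9,4,6>
C:8↔3 J2 <9,4,7>
PS:1↔8 J2 <9,4,8>
3×8 − 2×4 − 1×8 = 8

M = 8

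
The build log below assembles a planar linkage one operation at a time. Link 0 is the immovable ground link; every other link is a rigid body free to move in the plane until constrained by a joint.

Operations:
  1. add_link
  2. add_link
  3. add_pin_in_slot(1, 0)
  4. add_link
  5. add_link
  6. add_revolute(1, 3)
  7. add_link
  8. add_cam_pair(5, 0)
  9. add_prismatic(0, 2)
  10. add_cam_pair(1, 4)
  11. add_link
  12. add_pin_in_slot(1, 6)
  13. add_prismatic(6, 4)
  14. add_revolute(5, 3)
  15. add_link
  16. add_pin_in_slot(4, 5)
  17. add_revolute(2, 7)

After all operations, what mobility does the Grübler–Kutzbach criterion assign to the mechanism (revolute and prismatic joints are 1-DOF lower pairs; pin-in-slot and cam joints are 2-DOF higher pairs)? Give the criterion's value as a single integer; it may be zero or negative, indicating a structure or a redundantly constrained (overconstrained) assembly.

M = 6

ground; <1,0,0>
#1 <2,0,0>
#2 <3,0,0>
PS:1↔0 J2 <3,0,1>
#3 <4,0,1>
#4 <5,0,1>
R:1↔3 J1 <5,1,1>
#5 <6,1,1>
C:5↔0 J2 <6,1,2>
P:0↔2 J1 <6,2,2>
C:1↔4 J2 <6,2,3>
#6 <7,2,3>
PS:1↔6 J2 <7,2,4>
P:6↔4 J1 <7,3,4>
R:5↔3 J1 <7,4,4>
#7 <8,4,4>
PS:4↔5 J2 <8,4,5>
R:2↔7 J1 <8,5,5>
3×7 − 2×5 − 1×5 = 6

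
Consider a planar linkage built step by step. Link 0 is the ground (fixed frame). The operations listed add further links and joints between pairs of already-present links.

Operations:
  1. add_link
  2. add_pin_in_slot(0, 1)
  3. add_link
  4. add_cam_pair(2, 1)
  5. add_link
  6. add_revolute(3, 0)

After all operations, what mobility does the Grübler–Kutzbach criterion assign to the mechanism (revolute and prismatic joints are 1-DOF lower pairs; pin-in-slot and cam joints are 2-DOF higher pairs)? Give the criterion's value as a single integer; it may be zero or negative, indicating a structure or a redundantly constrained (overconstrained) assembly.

M = 5

(L,J1,J2)=(1,0,0); link0 fixed
link1: (2,0,0)
PS 0-1 [J2]: (2,0,1)
link2: (3,0,1)
C 2-1 [J2]: (3,0,2)
link3: (4,0,2)
R 3-0 [J1]: (4,1,2)
Grübler: 3·3 − 2·1 − 2 = 5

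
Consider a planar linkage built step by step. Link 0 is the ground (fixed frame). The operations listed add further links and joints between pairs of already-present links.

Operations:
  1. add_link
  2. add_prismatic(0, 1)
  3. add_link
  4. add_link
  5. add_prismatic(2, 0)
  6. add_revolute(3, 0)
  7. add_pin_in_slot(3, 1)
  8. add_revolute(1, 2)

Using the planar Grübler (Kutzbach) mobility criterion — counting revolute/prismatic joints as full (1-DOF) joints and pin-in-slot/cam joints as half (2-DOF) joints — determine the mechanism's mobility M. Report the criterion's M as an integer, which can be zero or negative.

M = 0

(L,J1,J2)=(1,0,0); link0 fixed
link1: (2,0,0)
P 0-1 [J1]: (2,1,0)
link2: (3,1,0)
link3: (4,1,0)
P 2-0 [J1]: (4,2,0)
R 3-0 [J1]: (4,3,0)
PS 3-1 [J2]: (4,3,1)
R 1-2 [J1]: (4,4,1)
Grübler: 3·3 − 2·4 − 1 = 0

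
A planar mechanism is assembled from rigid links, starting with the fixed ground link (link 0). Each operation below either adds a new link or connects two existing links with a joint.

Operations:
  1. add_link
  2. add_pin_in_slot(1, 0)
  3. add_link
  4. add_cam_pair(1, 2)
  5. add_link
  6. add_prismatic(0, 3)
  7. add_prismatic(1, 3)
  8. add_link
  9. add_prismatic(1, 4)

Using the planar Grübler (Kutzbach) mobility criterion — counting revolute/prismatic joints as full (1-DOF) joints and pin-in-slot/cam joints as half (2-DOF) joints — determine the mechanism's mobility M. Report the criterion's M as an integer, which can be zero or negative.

(L,J1,J2)=(1,0,0); link0 fixed
link1: (2,0,0)
PS 1-0 [J2]: (2,0,1)
link2: (3,0,1)
C 1-2 [J2]: (3,0,2)
link3: (4,0,2)
P 0-3 [J1]: (4,1,2)
P 1-3 [J1]: (4,2,2)
link4: (5,2,2)
P 1-4 [J1]: (5,3,2)
Grübler: 3·4 − 2·3 − 2 = 4

M = 4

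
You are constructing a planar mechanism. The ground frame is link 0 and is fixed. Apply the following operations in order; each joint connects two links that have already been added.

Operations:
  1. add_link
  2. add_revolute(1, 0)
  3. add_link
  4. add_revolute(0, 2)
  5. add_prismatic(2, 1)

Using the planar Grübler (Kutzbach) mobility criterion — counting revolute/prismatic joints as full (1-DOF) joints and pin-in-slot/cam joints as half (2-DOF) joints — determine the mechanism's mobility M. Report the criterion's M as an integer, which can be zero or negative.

[1;0;0] (link 0 is ground)
L+ [2;0;0]
R(1,0)∈J1 [2;1;0]
L+ [3;1;0]
R(0,2)∈J1 [3;2;0]
P(2,1)∈J1 [3;3;0]
mobility = 6 − 6 − 0 = 0

M = 0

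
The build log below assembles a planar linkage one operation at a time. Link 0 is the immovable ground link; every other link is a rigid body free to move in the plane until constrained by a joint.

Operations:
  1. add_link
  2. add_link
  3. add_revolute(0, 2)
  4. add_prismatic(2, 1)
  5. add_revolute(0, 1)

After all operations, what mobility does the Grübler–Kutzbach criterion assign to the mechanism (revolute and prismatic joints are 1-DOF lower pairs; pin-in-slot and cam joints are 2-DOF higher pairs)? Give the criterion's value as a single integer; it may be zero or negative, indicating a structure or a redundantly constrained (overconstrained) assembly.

link 0 = ground. State L|J1|J2 = 1|0|0
+link1  2|0|0
+link2  3|0|0
R(0,2) f=1→J1  3|1|0
P(2,1) f=1→J1  3|2|0
R(0,1) f=1→J1  3|3|0
M = 3(3−1)−2·3−0 = 6−6−0 = 0

M = 0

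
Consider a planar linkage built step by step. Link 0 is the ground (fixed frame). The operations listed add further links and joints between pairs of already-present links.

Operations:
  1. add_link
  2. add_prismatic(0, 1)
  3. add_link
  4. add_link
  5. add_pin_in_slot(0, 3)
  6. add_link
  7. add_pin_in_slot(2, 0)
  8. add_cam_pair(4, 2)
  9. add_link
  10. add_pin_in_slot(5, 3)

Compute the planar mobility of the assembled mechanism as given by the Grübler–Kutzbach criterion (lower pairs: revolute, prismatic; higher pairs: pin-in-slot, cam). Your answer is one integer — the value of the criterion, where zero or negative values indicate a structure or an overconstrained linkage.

(L,J1,J2)=(1,0,0); link0 fixed
link1: (2,0,0)
P 0-1 [J1]: (2,1,0)
link2: (3,1,0)
link3: (4,1,0)
PS 0-3 [J2]: (4,1,1)
link4: (5,1,1)
PS 2-0 [J2]: (5,1,2)
C 4-2 [J2]: (5,1,3)
link5: (6,1,3)
PS 5-3 [J2]: (6,1,4)
Grübler: 3·5 − 2·1 − 4 = 9

M = 9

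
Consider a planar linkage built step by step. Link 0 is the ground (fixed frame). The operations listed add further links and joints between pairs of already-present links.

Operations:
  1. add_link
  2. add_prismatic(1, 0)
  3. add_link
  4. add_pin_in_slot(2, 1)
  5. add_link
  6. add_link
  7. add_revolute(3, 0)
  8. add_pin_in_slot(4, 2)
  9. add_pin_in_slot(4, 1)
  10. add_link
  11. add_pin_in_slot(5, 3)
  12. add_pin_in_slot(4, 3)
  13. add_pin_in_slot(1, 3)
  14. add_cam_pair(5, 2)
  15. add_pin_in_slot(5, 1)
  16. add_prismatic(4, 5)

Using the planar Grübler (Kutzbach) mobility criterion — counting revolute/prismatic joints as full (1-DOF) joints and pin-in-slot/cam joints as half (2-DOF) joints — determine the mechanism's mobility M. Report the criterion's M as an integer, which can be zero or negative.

L=1 J1=0 J2=0
add link → L=2 J1=0 J2=0
P@1,0 dof=1 J1 → L=2 J1=1 J2=0
add link → L=3 J1=1 J2=0
PS@2,1 dof=2 J2 → L=3 J1=1 J2=1
add link → L=4 J1=1 J2=1
add link → L=5 J1=1 J2=1
R@3,0 dof=1 J1 → L=5 J1=2 J2=1
PS@4,2 dof=2 J2 → L=5 J1=2 J2=2
PS@4,1 dof=2 J2 → L=5 J1=2 J2=3
add link → L=6 J1=2 J2=3
PS@5,3 dof=2 J2 → L=6 J1=2 J2=4
PS@4,3 dof=2 J2 → L=6 J1=2 J2=5
PS@1,3 dof=2 J2 → L=6 J1=2 J2=6
C@5,2 dof=2 J2 → L=6 J1=2 J2=7
PS@5,1 dof=2 J2 → L=6 J1=2 J2=8
P@4,5 dof=1 J1 → L=6 J1=3 J2=8
M=3(L−1)−2J1−J2=3·5−2·3−8=1

M = 1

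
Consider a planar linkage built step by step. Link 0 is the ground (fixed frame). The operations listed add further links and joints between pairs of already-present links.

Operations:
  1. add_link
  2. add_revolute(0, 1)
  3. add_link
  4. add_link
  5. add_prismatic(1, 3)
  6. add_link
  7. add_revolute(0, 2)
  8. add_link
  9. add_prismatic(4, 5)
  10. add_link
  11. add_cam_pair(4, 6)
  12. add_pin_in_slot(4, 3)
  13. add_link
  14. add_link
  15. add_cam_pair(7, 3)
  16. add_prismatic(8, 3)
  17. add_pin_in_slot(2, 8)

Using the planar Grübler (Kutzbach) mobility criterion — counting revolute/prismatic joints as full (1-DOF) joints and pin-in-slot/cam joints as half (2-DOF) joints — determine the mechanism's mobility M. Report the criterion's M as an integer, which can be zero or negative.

link 0 = ground. State L|J1|J2 = 1|0|0
+link1  2|0|0
R(0,1) f=1→J1  2|1|0
+link2  3|1|0
+link3  4|1|0
P(1,3) f=1→J1  4|2|0
+link4  5|2|0
R(0,2) f=1→J1  5|3|0
+link5  6|3|0
P(4,5) f=1→J1  6|4|0
+link6  7|4|0
C(4,6) f=2→J2  7|4|1
PS(4,3) f=2→J2  7|4|2
+link7  8|4|2
+link8  9|4|2
C(7,3) f=2→J2  9|4|3
P(8,3) f=1→J1  9|5|3
PS(2,8) f=2→J2  9|5|4
M = 3(9−1)−2·5−4 = 24−10−4 = 10

M = 10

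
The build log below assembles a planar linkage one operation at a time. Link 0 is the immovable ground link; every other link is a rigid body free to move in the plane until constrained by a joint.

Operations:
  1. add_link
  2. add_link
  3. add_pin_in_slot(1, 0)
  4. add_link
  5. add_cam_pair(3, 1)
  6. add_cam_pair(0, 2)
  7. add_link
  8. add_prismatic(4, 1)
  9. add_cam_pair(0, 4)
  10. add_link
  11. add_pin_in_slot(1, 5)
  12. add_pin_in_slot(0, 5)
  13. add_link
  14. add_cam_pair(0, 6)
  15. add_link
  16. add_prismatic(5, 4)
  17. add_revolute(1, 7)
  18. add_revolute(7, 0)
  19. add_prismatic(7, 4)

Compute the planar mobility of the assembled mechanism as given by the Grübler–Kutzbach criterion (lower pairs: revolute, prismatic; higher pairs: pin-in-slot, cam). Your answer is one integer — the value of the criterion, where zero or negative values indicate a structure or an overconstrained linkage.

M = 4

L=1 J1=0 J2=0
add link → L=2 J1=0 J2=0
add link → L=3 J1=0 J2=0
PS@1,0 dof=2 J2 → L=3 J1=0 J2=1
add link → L=4 J1=0 J2=1
C@3,1 dof=2 J2 → L=4 J1=0 J2=2
C@0,2 dof=2 J2 → L=4 J1=0 J2=3
add link → L=5 J1=0 J2=3
P@4,1 dof=1 J1 → L=5 J1=1 J2=3
C@0,4 dof=2 J2 → L=5 J1=1 J2=4
add link → L=6 J1=1 J2=4
PS@1,5 dof=2 J2 → L=6 J1=1 J2=5
PS@0,5 dof=2 J2 → L=6 J1=1 J2=6
add link → L=7 J1=1 J2=6
C@0,6 dof=2 J2 → L=7 J1=1 J2=7
add link → L=8 J1=1 J2=7
P@5,4 dof=1 J1 → L=8 J1=2 J2=7
R@1,7 dof=1 J1 → L=8 J1=3 J2=7
R@7,0 dof=1 J1 → L=8 J1=4 J2=7
P@7,4 dof=1 J1 → L=8 J1=5 J2=7
M=3(L−1)−2J1−J2=3·7−2·5−7=4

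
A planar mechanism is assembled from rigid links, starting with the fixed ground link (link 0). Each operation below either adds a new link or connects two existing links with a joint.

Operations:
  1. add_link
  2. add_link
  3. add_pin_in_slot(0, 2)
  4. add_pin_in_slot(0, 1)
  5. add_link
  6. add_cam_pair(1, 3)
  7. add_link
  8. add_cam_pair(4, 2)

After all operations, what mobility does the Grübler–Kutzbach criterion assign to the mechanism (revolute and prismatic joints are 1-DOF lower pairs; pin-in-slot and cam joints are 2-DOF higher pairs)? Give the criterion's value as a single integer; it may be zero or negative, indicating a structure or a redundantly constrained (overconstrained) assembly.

M = 8

link 0 = ground. State L|J1|J2 = 1|0|0
+link1  2|0|0
+link2  3|0|0
PS(0,2) f=2→J2  3|0|1
PS(0,1) f=2→J2  3|0|2
+link3  4|0|2
C(1,3) f=2→J2  4|0|3
+link4  5|0|3
C(4,2) f=2→J2  5|0|4
M = 3(5−1)−2·0−4 = 12−0−4 = 8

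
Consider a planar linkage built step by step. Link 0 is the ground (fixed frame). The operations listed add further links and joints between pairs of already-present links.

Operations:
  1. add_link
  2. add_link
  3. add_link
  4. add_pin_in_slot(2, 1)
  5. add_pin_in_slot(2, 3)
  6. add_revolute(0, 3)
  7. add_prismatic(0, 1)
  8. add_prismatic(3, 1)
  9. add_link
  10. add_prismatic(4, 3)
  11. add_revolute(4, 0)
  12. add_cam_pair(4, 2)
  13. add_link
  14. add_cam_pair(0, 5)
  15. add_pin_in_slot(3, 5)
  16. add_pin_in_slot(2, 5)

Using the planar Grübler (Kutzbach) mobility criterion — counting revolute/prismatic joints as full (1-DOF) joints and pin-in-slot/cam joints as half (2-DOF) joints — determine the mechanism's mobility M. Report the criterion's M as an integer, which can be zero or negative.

M = -1

link 0 = ground. State L|J1|J2 = 1|0|0
+link1  2|0|0
+link2  3|0|0
+link3  4|0|0
PS(2,1) f=2→J2  4|0|1
PS(2,3) f=2→J2  4|0|2
R(0,3) f=1→J1  4|1|2
P(0,1) f=1→J1  4|2|2
P(3,1) f=1→J1  4|3|2
+link4  5|3|2
P(4,3) f=1→J1  5|4|2
R(4,0) f=1→J1  5|5|2
C(4,2) f=2→J2  5|5|3
+link5  6|5|3
C(0,5) f=2→J2  6|5|4
PS(3,5) f=2→J2  6|5|5
PS(2,5) f=2→J2  6|5|6
M = 3(6−1)−2·5−6 = 15−10−6 = -1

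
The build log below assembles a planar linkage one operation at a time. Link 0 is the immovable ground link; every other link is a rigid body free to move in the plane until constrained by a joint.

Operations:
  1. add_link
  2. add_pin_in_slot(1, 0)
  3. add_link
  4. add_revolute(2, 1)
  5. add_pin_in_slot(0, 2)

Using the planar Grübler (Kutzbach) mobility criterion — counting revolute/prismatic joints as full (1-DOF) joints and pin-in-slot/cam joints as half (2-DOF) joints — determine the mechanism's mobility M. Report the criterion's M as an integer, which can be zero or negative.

[1;0;0] (link 0 is ground)
L+ [2;0;0]
PS(1,0)∈J2 [2;0;1]
L+ [3;0;1]
R(2,1)∈J1 [3;1;1]
PS(0,2)∈J2 [3;1;2]
mobility = 6 − 2 − 2 = 2

M = 2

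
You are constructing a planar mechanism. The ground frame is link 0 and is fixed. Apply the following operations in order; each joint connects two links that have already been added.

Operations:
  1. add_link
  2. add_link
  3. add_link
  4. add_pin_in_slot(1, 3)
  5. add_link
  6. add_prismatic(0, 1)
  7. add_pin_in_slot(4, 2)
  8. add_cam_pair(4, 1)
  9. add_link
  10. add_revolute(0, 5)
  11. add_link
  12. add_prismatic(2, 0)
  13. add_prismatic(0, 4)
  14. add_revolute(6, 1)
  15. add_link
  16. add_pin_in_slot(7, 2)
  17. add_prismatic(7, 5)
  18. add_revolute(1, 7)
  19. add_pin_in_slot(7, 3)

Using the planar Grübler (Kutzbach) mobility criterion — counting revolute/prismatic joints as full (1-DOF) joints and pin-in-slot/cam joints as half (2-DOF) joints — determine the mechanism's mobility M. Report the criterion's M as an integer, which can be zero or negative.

M = 2

ground; <1,0,0>
#1 <2,0,0>
#2 <3,0,0>
#3 <4,0,0>
PS:1↔3 J2 <4,0,1>
#4 <5,0,1>
P:0↔1 J1 <5,1,1>
PS:4↔2 J2 <5,1,2>
C:4↔1 J2 <5,1,3>
#5 <6,1,3>
R:0↔5 J1 <6,2,3>
#6 <7,2,3>
P:2↔0 J1 <7,3,3>
P:0↔4 J1 <7,4,3>
R:6↔1 J1 <7,5,3>
#7 <8,5,3>
PS:7↔2 J2 <8,5,4>
P:7↔5 J1 <8,6,4>
R:1↔7 J1 <8,7,4>
PS:7↔3 J2 <8,7,5>
3×7 − 2×7 − 1×5 = 2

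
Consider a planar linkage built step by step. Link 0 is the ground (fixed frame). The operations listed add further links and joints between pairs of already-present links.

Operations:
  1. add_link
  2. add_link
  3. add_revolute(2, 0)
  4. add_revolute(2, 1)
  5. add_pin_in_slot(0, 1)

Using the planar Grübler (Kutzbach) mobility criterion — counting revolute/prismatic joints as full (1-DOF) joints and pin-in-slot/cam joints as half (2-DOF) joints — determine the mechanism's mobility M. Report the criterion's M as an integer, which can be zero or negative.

link 0 = ground. State L|J1|J2 = 1|0|0
+link1  2|0|0
+link2  3|0|0
R(2,0) f=1→J1  3|1|0
R(2,1) f=1→J1  3|2|0
PS(0,1) f=2→J2  3|2|1
M = 3(3−1)−2·2−1 = 6−4−1 = 1

M = 1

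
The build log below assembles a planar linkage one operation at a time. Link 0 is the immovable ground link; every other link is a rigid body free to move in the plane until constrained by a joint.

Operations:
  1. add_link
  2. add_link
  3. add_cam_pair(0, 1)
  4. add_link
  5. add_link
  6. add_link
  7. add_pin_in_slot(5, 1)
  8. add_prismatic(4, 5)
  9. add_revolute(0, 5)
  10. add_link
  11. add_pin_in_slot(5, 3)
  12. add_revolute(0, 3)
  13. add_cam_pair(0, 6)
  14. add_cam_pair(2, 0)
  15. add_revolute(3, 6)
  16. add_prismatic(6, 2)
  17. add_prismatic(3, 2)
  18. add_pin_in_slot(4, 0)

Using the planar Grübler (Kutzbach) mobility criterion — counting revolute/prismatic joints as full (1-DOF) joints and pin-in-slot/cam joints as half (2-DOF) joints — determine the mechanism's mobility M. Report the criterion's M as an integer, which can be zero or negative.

ground; <1,0,0>
#1 <2,0,0>
#2 <3,0,0>
C:0↔1 J2 <3,0,1>
#3 <4,0,1>
#4 <5,0,1>
#5 <6,0,1>
PS:5↔1 J2 <6,0,2>
P:4↔5 J1 <6,1,2>
R:0↔5 J1 <6,2,2>
#6 <7,2,2>
PS:5↔3 J2 <7,2,3>
R:0↔3 J1 <7,3,3>
C:0↔6 J2 <7,3,4>
C:2↔0 J2 <7,3,5>
R:3↔6 J1 <7,4,5>
P:6↔2 J1 <7,5,5>
P:3↔2 J1 <7,6,5>
PS:4↔0 J2 <7,6,6>
3×6 − 2×6 − 1×6 = 0

M = 0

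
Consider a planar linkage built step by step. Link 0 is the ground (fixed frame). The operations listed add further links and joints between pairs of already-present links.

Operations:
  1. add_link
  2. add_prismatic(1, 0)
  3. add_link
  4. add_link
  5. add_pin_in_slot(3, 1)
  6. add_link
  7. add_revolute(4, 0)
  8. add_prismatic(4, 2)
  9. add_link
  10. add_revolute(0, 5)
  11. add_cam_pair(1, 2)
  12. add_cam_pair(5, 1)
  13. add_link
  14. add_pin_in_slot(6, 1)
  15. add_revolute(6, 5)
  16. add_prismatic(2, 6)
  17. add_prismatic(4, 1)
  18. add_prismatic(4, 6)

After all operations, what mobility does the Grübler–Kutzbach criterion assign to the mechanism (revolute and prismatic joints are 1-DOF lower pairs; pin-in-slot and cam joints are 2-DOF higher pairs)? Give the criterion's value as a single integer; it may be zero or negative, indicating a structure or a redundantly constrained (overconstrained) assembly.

ground; <1,0,0>
#1 <2,0,0>
P:1↔0 J1 <2,1,0>
#2 <3,1,0>
#3 <4,1,0>
PS:3↔1 J2 <4,1,1>
#4 <5,1,1>
R:4↔0 J1 <5,2,1>
P:4↔2 J1 <5,3,1>
#5 <6,3,1>
R:0↔5 J1 <6,4,1>
C:1↔2 J2 <6,4,2>
C:5↔1 J2 <6,4,3>
#6 <7,4,3>
PS:6↔1 J2 <7,4,4>
R:6↔5 J1 <7,5,4>
P:2↔6 J1 <7,6,4>
P:4↔1 J1 <7,7,4>
P:4↔6 J1 <7,8,4>
3×6 − 2×8 − 1×4 = -2

M = -2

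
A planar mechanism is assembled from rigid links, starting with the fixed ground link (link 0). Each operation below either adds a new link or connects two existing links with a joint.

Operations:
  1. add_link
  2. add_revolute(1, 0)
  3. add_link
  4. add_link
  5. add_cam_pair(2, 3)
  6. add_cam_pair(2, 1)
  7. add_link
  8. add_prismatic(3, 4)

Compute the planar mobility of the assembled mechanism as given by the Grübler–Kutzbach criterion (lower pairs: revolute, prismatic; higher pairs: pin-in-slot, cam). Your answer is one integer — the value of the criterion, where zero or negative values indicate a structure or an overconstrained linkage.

M = 6

ground; <1,0,0>
#1 <2,0,0>
R:1↔0 J1 <2,1,0>
#2 <3,1,0>
#3 <4,1,0>
C:2↔3 J2 <4,1,1>
C:2↔1 J2 <4,1,2>
#4 <5,1,2>
P:3↔4 J1 <5,2,2>
3×4 − 2×2 − 1×2 = 6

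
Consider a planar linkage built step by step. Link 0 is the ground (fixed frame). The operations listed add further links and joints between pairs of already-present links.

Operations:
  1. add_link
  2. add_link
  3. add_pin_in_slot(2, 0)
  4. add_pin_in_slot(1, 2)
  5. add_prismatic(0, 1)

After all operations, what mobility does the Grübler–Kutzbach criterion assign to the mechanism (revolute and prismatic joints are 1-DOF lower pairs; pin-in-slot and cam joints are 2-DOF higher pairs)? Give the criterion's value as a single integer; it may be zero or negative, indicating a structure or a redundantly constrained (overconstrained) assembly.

L=1 J1=0 J2=0
add link → L=2 J1=0 J2=0
add link → L=3 J1=0 J2=0
PS@2,0 dof=2 J2 → L=3 J1=0 J2=1
PS@1,2 dof=2 J2 → L=3 J1=0 J2=2
P@0,1 dof=1 J1 → L=3 J1=1 J2=2
M=3(L−1)−2J1−J2=3·2−2·1−2=2

M = 2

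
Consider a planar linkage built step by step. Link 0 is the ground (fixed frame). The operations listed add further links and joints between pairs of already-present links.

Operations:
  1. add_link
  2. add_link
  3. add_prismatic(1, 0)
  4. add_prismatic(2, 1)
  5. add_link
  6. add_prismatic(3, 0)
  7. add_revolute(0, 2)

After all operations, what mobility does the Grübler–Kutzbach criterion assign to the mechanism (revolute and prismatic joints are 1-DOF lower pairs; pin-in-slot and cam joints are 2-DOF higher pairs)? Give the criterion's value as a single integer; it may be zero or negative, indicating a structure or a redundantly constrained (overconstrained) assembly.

M = 1

[1;0;0] (link 0 is ground)
L+ [2;0;0]
L+ [3;0;0]
P(1,0)∈J1 [3;1;0]
P(2,1)∈J1 [3;2;0]
L+ [4;2;0]
P(3,0)∈J1 [4;3;0]
R(0,2)∈J1 [4;4;0]
mobility = 9 − 8 − 0 = 1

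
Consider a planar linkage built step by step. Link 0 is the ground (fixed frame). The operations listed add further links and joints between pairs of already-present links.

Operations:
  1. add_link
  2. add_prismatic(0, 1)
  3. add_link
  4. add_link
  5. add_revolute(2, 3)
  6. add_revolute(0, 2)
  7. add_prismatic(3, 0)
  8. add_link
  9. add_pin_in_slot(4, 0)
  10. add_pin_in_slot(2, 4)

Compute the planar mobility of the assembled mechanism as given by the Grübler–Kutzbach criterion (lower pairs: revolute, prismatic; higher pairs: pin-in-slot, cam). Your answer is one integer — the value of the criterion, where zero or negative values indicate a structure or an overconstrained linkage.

M = 2

L=1 J1=0 J2=0
add link → L=2 J1=0 J2=0
P@0,1 dof=1 J1 → L=2 J1=1 J2=0
add link → L=3 J1=1 J2=0
add link → L=4 J1=1 J2=0
R@2,3 dof=1 J1 → L=4 J1=2 J2=0
R@0,2 dof=1 J1 → L=4 J1=3 J2=0
P@3,0 dof=1 J1 → L=4 J1=4 J2=0
add link → L=5 J1=4 J2=0
PS@4,0 dof=2 J2 → L=5 J1=4 J2=1
PS@2,4 dof=2 J2 → L=5 J1=4 J2=2
M=3(L−1)−2J1−J2=3·4−2·4−2=2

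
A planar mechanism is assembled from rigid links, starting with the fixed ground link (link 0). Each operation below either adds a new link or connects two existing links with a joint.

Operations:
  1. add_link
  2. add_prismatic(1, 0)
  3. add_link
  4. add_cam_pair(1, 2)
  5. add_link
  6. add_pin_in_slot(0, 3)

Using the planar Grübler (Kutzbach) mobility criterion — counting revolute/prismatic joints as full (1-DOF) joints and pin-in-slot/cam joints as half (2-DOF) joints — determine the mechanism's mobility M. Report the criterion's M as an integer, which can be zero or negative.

L=1 J1=0 J2=0
add link → L=2 J1=0 J2=0
P@1,0 dof=1 J1 → L=2 J1=1 J2=0
add link → L=3 J1=1 J2=0
C@1,2 dof=2 J2 → L=3 J1=1 J2=1
add link → L=4 J1=1 J2=1
PS@0,3 dof=2 J2 → L=4 J1=1 J2=2
M=3(L−1)−2J1−J2=3·3−2·1−2=5

M = 5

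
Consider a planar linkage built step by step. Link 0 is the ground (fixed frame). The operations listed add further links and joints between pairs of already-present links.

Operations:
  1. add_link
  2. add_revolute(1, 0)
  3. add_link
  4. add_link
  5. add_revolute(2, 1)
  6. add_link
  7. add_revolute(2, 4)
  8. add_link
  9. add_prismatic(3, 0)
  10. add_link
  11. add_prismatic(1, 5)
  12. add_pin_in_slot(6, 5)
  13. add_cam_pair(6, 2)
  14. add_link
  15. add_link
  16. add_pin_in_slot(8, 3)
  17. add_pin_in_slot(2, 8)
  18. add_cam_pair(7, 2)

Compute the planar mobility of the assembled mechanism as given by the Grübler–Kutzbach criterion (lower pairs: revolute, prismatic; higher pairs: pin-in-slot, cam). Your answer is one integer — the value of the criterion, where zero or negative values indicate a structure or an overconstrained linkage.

M = 9

link 0 = ground. State L|J1|J2 = 1|0|0
+link1  2|0|0
R(1,0) f=1→J1  2|1|0
+link2  3|1|0
+link3  4|1|0
R(2,1) f=1→J1  4|2|0
+link4  5|2|0
R(2,4) f=1→J1  5|3|0
+link5  6|3|0
P(3,0) f=1→J1  6|4|0
+link6  7|4|0
P(1,5) f=1→J1  7|5|0
PS(6,5) f=2→J2  7|5|1
C(6,2) f=2→J2  7|5|2
+link7  8|5|2
+link8  9|5|2
PS(8,3) f=2→J2  9|5|3
PS(2,8) f=2→J2  9|5|4
C(7,2) f=2→J2  9|5|5
M = 3(9−1)−2·5−5 = 24−10−5 = 9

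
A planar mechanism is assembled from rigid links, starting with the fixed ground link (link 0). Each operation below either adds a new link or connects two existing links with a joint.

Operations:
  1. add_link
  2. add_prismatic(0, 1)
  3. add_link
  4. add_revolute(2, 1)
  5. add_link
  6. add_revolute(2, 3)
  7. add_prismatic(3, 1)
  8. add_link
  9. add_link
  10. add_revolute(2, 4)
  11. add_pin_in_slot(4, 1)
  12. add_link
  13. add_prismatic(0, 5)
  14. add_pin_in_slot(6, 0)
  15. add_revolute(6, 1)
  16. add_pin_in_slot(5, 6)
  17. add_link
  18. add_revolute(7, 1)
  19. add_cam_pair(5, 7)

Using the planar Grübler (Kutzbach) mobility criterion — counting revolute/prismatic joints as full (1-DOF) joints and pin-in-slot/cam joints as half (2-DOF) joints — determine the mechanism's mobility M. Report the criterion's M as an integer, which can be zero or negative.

M = 1

L=1 J1=0 J2=0
add link → L=2 J1=0 J2=0
P@0,1 dof=1 J1 → L=2 J1=1 J2=0
add link → L=3 J1=1 J2=0
R@2,1 dof=1 J1 → L=3 J1=2 J2=0
add link → L=4 J1=2 J2=0
R@2,3 dof=1 J1 → L=4 J1=3 J2=0
P@3,1 dof=1 J1 → L=4 J1=4 J2=0
add link → L=5 J1=4 J2=0
add link → L=6 J1=4 J2=0
R@2,4 dof=1 J1 → L=6 J1=5 J2=0
PS@4,1 dof=2 J2 → L=6 J1=5 J2=1
add link → L=7 J1=5 J2=1
P@0,5 dof=1 J1 → L=7 J1=6 J2=1
PS@6,0 dof=2 J2 → L=7 J1=6 J2=2
R@6,1 dof=1 J1 → L=7 J1=7 J2=2
PS@5,6 dof=2 J2 → L=7 J1=7 J2=3
add link → L=8 J1=7 J2=3
R@7,1 dof=1 J1 → L=8 J1=8 J2=3
C@5,7 dof=2 J2 → L=8 J1=8 J2=4
M=3(L−1)−2J1−J2=3·7−2·8−4=1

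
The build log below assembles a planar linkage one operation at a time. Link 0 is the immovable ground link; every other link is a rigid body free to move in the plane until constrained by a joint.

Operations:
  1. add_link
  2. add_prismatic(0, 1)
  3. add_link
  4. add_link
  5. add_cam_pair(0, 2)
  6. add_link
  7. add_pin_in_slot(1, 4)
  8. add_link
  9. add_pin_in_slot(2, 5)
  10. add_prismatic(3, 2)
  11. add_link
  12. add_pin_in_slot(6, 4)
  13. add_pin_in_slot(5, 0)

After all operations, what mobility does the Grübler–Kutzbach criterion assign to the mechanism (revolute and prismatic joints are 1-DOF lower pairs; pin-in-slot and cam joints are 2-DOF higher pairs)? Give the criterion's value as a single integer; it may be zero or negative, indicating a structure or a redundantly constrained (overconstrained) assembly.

M = 9

L=1 J1=0 J2=0
add link → L=2 J1=0 J2=0
P@0,1 dof=1 J1 → L=2 J1=1 J2=0
add link → L=3 J1=1 J2=0
add link → L=4 J1=1 J2=0
C@0,2 dof=2 J2 → L=4 J1=1 J2=1
add link → L=5 J1=1 J2=1
PS@1,4 dof=2 J2 → L=5 J1=1 J2=2
add link → L=6 J1=1 J2=2
PS@2,5 dof=2 J2 → L=6 J1=1 J2=3
P@3,2 dof=1 J1 → L=6 J1=2 J2=3
add link → L=7 J1=2 J2=3
PS@6,4 dof=2 J2 → L=7 J1=2 J2=4
PS@5,0 dof=2 J2 → L=7 J1=2 J2=5
M=3(L−1)−2J1−J2=3·6−2·2−5=9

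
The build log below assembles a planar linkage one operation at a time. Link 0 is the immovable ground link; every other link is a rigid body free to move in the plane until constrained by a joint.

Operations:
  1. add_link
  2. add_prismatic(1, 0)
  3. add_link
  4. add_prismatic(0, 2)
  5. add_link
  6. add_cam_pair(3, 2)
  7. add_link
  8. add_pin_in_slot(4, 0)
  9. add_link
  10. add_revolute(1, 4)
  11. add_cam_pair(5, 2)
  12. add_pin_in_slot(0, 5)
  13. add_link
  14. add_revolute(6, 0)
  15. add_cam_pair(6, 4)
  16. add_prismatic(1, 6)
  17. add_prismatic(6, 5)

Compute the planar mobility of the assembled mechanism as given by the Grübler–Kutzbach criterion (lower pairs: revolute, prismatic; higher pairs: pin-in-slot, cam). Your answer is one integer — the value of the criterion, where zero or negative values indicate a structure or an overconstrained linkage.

(L,J1,J2)=(1,0,0); link0 fixed
link1: (2,0,0)
P 1-0 [J1]: (2,1,0)
link2: (3,1,0)
P 0-2 [J1]: (3,2,0)
link3: (4,2,0)
C 3-2 [J2]: (4,2,1)
link4: (5,2,1)
PS 4-0 [J2]: (5,2,2)
link5: (6,2,2)
R 1-4 [J1]: (6,3,2)
C 5-2 [J2]: (6,3,3)
PS 0-5 [J2]: (6,3,4)
link6: (7,3,4)
R 6-0 [J1]: (7,4,4)
C 6-4 [J2]: (7,4,5)
P 1-6 [J1]: (7,5,5)
P 6-5 [J1]: (7,6,5)
Grübler: 3·6 − 2·6 − 5 = 1

M = 1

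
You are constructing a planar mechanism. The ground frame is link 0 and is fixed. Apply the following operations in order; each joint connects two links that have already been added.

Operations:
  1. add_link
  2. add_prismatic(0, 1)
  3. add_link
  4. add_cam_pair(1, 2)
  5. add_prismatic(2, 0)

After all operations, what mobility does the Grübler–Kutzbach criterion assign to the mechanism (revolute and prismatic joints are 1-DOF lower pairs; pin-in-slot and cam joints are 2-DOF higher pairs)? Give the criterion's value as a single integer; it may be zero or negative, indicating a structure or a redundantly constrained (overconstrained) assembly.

M = 1

ground; <1,0,0>
#1 <2,0,0>
P:0↔1 J1 <2,1,0>
#2 <3,1,0>
C:1↔2 J2 <3,1,1>
P:2↔0 J1 <3,2,1>
3×2 − 2×2 − 1×1 = 1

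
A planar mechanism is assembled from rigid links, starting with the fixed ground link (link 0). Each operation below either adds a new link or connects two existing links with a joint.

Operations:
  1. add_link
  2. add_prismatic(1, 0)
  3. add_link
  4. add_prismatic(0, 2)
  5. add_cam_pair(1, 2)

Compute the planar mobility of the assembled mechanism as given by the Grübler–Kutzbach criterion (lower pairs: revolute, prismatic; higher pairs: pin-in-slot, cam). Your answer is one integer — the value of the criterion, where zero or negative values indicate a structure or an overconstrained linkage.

M = 1

L=1 J1=0 J2=0
add link → L=2 J1=0 J2=0
P@1,0 dof=1 J1 → L=2 J1=1 J2=0
add link → L=3 J1=1 J2=0
P@0,2 dof=1 J1 → L=3 J1=2 J2=0
C@1,2 dof=2 J2 → L=3 J1=2 J2=1
M=3(L−1)−2J1−J2=3·2−2·2−1=1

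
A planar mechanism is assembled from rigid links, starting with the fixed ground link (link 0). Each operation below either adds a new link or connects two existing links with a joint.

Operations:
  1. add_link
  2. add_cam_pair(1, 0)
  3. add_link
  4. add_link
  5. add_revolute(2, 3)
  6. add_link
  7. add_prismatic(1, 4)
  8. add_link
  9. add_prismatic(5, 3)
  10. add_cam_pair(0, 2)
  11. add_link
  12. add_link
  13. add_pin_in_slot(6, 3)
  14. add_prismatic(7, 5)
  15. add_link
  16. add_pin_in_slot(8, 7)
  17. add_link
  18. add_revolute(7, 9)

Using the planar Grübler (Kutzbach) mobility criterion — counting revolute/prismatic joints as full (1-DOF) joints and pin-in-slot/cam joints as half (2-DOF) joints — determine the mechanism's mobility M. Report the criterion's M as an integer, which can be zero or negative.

[1;0;0] (link 0 is ground)
L+ [2;0;0]
C(1,0)∈J2 [2;0;1]
L+ [3;0;1]
L+ [4;0;1]
R(2,3)∈J1 [4;1;1]
L+ [5;1;1]
P(1,4)∈J1 [5;2;1]
L+ [6;2;1]
P(5,3)∈J1 [6;3;1]
C(0,2)∈J2 [6;3;2]
L+ [7;3;2]
L+ [8;3;2]
PS(6,3)∈J2 [8;3;3]
P(7,5)∈J1 [8;4;3]
L+ [9;4;3]
PS(8,7)∈J2 [9;4;4]
L+ [10;4;4]
R(7,9)∈J1 [10;5;4]
mobility = 27 − 10 − 4 = 13

M = 13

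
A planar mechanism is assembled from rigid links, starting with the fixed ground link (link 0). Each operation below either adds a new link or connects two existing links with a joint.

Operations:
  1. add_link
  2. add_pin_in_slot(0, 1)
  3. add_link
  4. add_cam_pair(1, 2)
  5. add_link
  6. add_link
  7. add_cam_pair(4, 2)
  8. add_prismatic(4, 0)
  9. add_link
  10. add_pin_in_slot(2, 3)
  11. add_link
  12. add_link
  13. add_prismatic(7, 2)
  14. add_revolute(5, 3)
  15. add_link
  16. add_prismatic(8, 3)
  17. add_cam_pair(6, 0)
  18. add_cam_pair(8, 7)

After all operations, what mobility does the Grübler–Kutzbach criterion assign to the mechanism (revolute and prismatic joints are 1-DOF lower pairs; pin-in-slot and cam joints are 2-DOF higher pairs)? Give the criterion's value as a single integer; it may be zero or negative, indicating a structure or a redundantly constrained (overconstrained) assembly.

M = 10

ground; <1,0,0>
#1 <2,0,0>
PS:0↔1 J2 <2,0,1>
#2 <3,0,1>
C:1↔2 J2 <3,0,2>
#3 <4,0,2>
#4 <5,0,2>
C:4↔2 J2 <5,0,3>
P:4↔0 J1 <5,1,3>
#5 <6,1,3>
PS:2↔3 J2 <6,1,4>
#6 <7,1,4>
#7 <8,1,4>
P:7↔2 J1 <8,2,4>
R:5↔3 J1 <8,3,4>
#8 <9,3,4>
P:8↔3 J1 <9,4,4>
C:6↔0 J2 <9,4,5>
C:8↔7 J2 <9,4,6>
3×8 − 2×4 − 1×6 = 10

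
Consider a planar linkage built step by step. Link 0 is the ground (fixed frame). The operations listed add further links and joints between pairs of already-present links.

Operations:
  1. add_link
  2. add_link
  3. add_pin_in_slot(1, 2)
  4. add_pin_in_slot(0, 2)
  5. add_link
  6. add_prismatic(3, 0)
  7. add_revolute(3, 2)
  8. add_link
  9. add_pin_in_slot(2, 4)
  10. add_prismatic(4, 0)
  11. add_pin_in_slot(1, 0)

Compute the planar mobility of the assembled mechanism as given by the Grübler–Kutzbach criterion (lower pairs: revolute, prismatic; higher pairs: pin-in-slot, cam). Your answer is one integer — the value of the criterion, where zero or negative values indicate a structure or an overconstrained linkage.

ground; <1,0,0>
#1 <2,0,0>
#2 <3,0,0>
PS:1↔2 J2 <3,0,1>
PS:0↔2 J2 <3,0,2>
#3 <4,0,2>
P:3↔0 J1 <4,1,2>
R:3↔2 J1 <4,2,2>
#4 <5,2,2>
PS:2↔4 J2 <5,2,3>
P:4↔0 J1 <5,3,3>
PS:1↔0 J2 <5,3,4>
3×4 − 2×3 − 1×4 = 2

M = 2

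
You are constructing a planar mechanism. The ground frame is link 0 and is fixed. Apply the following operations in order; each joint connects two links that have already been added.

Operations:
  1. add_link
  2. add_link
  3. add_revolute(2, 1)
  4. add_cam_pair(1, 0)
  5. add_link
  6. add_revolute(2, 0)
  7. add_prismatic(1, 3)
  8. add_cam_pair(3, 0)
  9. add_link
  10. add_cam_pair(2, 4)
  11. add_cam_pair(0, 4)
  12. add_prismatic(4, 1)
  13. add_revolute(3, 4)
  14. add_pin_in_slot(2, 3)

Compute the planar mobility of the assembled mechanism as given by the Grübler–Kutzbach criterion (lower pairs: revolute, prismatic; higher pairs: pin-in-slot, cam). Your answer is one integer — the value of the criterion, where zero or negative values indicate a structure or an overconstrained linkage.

M = -3

link 0 = ground. State L|J1|J2 = 1|0|0
+link1  2|0|0
+link2  3|0|0
R(2,1) f=1→J1  3|1|0
C(1,0) f=2→J2  3|1|1
+link3  4|1|1
R(2,0) f=1→J1  4|2|1
P(1,3) f=1→J1  4|3|1
C(3,0) f=2→J2  4|3|2
+link4  5|3|2
C(2,4) f=2→J2  5|3|3
C(0,4) f=2→J2  5|3|4
P(4,1) f=1→J1  5|4|4
R(3,4) f=1→J1  5|5|4
PS(2,3) f=2→J2  5|5|5
M = 3(5−1)−2·5−5 = 12−10−5 = -3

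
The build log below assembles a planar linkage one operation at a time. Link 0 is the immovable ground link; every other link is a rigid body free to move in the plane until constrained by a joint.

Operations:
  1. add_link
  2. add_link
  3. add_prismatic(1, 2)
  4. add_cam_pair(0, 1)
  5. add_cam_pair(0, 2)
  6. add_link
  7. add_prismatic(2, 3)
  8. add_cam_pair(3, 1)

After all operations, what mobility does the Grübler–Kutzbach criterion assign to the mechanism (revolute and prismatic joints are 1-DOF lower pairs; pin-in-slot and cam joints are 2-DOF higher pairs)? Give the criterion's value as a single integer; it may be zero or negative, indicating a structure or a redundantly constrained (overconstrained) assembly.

ground; <1,0,0>
#1 <2,0,0>
#2 <3,0,0>
P:1↔2 J1 <3,1,0>
C:0↔1 J2 <3,1,1>
C:0↔2 J2 <3,1,2>
#3 <4,1,2>
P:2↔3 J1 <4,2,2>
C:3↔1 J2 <4,2,3>
3×3 − 2×2 − 1×3 = 2

M = 2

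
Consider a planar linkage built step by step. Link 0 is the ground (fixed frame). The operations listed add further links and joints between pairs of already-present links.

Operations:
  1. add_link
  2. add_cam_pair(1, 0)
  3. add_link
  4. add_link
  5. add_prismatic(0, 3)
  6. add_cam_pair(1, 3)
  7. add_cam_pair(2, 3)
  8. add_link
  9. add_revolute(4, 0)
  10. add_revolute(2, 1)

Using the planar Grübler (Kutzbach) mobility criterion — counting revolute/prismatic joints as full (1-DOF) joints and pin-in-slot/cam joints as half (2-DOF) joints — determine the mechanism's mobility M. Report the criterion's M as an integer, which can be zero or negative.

M = 3

[1;0;0] (link 0 is ground)
L+ [2;0;0]
C(1,0)∈J2 [2;0;1]
L+ [3;0;1]
L+ [4;0;1]
P(0,3)∈J1 [4;1;1]
C(1,3)∈J2 [4;1;2]
C(2,3)∈J2 [4;1;3]
L+ [5;1;3]
R(4,0)∈J1 [5;2;3]
R(2,1)∈J1 [5;3;3]
mobility = 12 − 6 − 3 = 3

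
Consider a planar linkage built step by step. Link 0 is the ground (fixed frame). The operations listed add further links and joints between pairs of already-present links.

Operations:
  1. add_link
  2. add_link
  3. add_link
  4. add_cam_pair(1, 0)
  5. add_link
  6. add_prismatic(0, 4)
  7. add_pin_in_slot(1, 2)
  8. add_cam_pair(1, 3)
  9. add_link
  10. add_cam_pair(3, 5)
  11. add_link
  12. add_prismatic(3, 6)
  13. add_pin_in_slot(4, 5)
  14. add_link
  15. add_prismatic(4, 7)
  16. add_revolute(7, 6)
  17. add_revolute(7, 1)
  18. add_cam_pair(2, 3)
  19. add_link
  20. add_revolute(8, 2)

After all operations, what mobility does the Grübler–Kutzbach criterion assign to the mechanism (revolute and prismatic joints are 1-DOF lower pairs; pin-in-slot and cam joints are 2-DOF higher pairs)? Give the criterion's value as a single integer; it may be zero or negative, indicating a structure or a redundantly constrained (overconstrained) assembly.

M = 6

(L,J1,J2)=(1,0,0); link0 fixed
link1: (2,0,0)
link2: (3,0,0)
link3: (4,0,0)
C 1-0 [J2]: (4,0,1)
link4: (5,0,1)
P 0-4 [J1]: (5,1,1)
PS 1-2 [J2]: (5,1,2)
C 1-3 [J2]: (5,1,3)
link5: (6,1,3)
C 3-5 [J2]: (6,1,4)
link6: (7,1,4)
P 3-6 [J1]: (7,2,4)
PS 4-5 [J2]: (7,2,5)
link7: (8,2,5)
P 4-7 [J1]: (8,3,5)
R 7-6 [J1]: (8,4,5)
R 7-1 [J1]: (8,5,5)
C 2-3 [J2]: (8,5,6)
link8: (9,5,6)
R 8-2 [J1]: (9,6,6)
Grübler: 3·8 − 2·6 − 6 = 6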